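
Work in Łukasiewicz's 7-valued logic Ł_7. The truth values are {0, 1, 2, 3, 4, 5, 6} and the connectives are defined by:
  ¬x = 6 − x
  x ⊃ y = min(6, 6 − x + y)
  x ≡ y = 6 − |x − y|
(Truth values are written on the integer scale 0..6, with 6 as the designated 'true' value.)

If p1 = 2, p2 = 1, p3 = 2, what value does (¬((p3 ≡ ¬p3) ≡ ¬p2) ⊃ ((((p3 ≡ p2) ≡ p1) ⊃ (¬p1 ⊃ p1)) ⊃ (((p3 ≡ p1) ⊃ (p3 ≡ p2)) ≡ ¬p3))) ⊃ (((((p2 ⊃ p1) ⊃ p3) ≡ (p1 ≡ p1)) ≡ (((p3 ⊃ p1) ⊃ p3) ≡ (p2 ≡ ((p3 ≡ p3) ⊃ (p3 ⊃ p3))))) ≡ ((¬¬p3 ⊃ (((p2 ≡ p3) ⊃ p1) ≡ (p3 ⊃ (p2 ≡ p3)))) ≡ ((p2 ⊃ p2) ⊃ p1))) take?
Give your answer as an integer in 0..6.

¬p3 = ¬2 = 4
p3 ≡ ¬p3 = 2 ≡ 4 = 4
¬p2 = ¬1 = 5
(p3 ≡ ¬p3) ≡ ¬p2 = 4 ≡ 5 = 5
¬((p3 ≡ ¬p3) ≡ ¬p2) = ¬5 = 1
p3 ≡ p2 = 2 ≡ 1 = 5
(p3 ≡ p2) ≡ p1 = 5 ≡ 2 = 3
¬p1 = ¬2 = 4
¬p1 ⊃ p1 = 4 ⊃ 2 = 4
((p3 ≡ p2) ≡ p1) ⊃ (¬p1 ⊃ p1) = 3 ⊃ 4 = 6
p3 ≡ p1 = 2 ≡ 2 = 6
p3 ≡ p2 = 2 ≡ 1 = 5
(p3 ≡ p1) ⊃ (p3 ≡ p2) = 6 ⊃ 5 = 5
¬p3 = ¬2 = 4
((p3 ≡ p1) ⊃ (p3 ≡ p2)) ≡ ¬p3 = 5 ≡ 4 = 5
(((p3 ≡ p2) ≡ p1) ⊃ (¬p1 ⊃ p1)) ⊃ (((p3 ≡ p1) ⊃ (p3 ≡ p2)) ≡ ¬p3) = 6 ⊃ 5 = 5
¬((p3 ≡ ¬p3) ≡ ¬p2) ⊃ ((((p3 ≡ p2) ≡ p1) ⊃ (¬p1 ⊃ p1)) ⊃ (((p3 ≡ p1) ⊃ (p3 ≡ p2)) ≡ ¬p3)) = 1 ⊃ 5 = 6
p2 ⊃ p1 = 1 ⊃ 2 = 6
(p2 ⊃ p1) ⊃ p3 = 6 ⊃ 2 = 2
p1 ≡ p1 = 2 ≡ 2 = 6
((p2 ⊃ p1) ⊃ p3) ≡ (p1 ≡ p1) = 2 ≡ 6 = 2
p3 ⊃ p1 = 2 ⊃ 2 = 6
(p3 ⊃ p1) ⊃ p3 = 6 ⊃ 2 = 2
p3 ≡ p3 = 2 ≡ 2 = 6
p3 ⊃ p3 = 2 ⊃ 2 = 6
(p3 ≡ p3) ⊃ (p3 ⊃ p3) = 6 ⊃ 6 = 6
p2 ≡ ((p3 ≡ p3) ⊃ (p3 ⊃ p3)) = 1 ≡ 6 = 1
((p3 ⊃ p1) ⊃ p3) ≡ (p2 ≡ ((p3 ≡ p3) ⊃ (p3 ⊃ p3))) = 2 ≡ 1 = 5
(((p2 ⊃ p1) ⊃ p3) ≡ (p1 ≡ p1)) ≡ (((p3 ⊃ p1) ⊃ p3) ≡ (p2 ≡ ((p3 ≡ p3) ⊃ (p3 ⊃ p3)))) = 2 ≡ 5 = 3
¬p3 = ¬2 = 4
¬¬p3 = ¬4 = 2
p2 ≡ p3 = 1 ≡ 2 = 5
(p2 ≡ p3) ⊃ p1 = 5 ⊃ 2 = 3
p2 ≡ p3 = 1 ≡ 2 = 5
p3 ⊃ (p2 ≡ p3) = 2 ⊃ 5 = 6
((p2 ≡ p3) ⊃ p1) ≡ (p3 ⊃ (p2 ≡ p3)) = 3 ≡ 6 = 3
¬¬p3 ⊃ (((p2 ≡ p3) ⊃ p1) ≡ (p3 ⊃ (p2 ≡ p3))) = 2 ⊃ 3 = 6
p2 ⊃ p2 = 1 ⊃ 1 = 6
(p2 ⊃ p2) ⊃ p1 = 6 ⊃ 2 = 2
(¬¬p3 ⊃ (((p2 ≡ p3) ⊃ p1) ≡ (p3 ⊃ (p2 ≡ p3)))) ≡ ((p2 ⊃ p2) ⊃ p1) = 6 ≡ 2 = 2
((((p2 ⊃ p1) ⊃ p3) ≡ (p1 ≡ p1)) ≡ (((p3 ⊃ p1) ⊃ p3) ≡ (p2 ≡ ((p3 ≡ p3) ⊃ (p3 ⊃ p3))))) ≡ ((¬¬p3 ⊃ (((p2 ≡ p3) ⊃ p1) ≡ (p3 ⊃ (p2 ≡ p3)))) ≡ ((p2 ⊃ p2) ⊃ p1)) = 3 ≡ 2 = 5
(¬((p3 ≡ ¬p3) ≡ ¬p2) ⊃ ((((p3 ≡ p2) ≡ p1) ⊃ (¬p1 ⊃ p1)) ⊃ (((p3 ≡ p1) ⊃ (p3 ≡ p2)) ≡ ¬p3))) ⊃ (((((p2 ⊃ p1) ⊃ p3) ≡ (p1 ≡ p1)) ≡ (((p3 ⊃ p1) ⊃ p3) ≡ (p2 ≡ ((p3 ≡ p3) ⊃ (p3 ⊃ p3))))) ≡ ((¬¬p3 ⊃ (((p2 ≡ p3) ⊃ p1) ≡ (p3 ⊃ (p2 ≡ p3)))) ≡ ((p2 ⊃ p2) ⊃ p1))) = 6 ⊃ 5 = 5

5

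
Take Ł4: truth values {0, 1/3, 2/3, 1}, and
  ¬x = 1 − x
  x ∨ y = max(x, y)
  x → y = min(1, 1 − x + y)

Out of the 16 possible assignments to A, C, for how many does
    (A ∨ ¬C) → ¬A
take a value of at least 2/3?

11

A = 0, C = 0 ↦ 1  ≥
A = 0, C = 1/3 ↦ 1  ≥
A = 0, C = 2/3 ↦ 1  ≥
A = 0, C = 1 ↦ 1  ≥
A = 1/3, C = 0 ↦ 2/3  ≥
A = 1/3, C = 1/3 ↦ 1  ≥
A = 1/3, C = 2/3 ↦ 1  ≥
A = 1/3, C = 1 ↦ 1  ≥
A = 2/3, C = 0 ↦ 1/3  <
A = 2/3, C = 1/3 ↦ 2/3  ≥
A = 2/3, C = 2/3 ↦ 2/3  ≥
A = 2/3, C = 1 ↦ 2/3  ≥
A = 1, C = 0 ↦ 0  <
A = 1, C = 1/3 ↦ 0  <
A = 1, C = 2/3 ↦ 0  <
A = 1, C = 1 ↦ 0  <
So 11 of the 16 assignments meet the threshold.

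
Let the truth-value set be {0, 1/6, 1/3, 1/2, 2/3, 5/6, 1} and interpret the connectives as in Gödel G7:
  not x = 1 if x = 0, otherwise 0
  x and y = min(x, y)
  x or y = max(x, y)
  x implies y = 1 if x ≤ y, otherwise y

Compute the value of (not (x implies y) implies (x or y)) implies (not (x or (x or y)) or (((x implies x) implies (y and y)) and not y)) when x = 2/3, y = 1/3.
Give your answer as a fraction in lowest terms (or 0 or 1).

0

x implies y = 2/3 implies 1/3 = 1/3
not (x implies y) = not 1/3 = 0
x or y = 2/3 or 1/3 = 2/3
not (x implies y) implies (x or y) = 0 implies 2/3 = 1
x or y = 2/3 or 1/3 = 2/3
x or (x or y) = 2/3 or 2/3 = 2/3
not (x or (x or y)) = not 2/3 = 0
x implies x = 2/3 implies 2/3 = 1
y and y = 1/3 and 1/3 = 1/3
(x implies x) implies (y and y) = 1 implies 1/3 = 1/3
not y = not 1/3 = 0
((x implies x) implies (y and y)) and not y = 1/3 and 0 = 0
not (x or (x or y)) or (((x implies x) implies (y and y)) and not y) = 0 or 0 = 0
(not (x implies y) implies (x or y)) implies (not (x or (x or y)) or (((x implies x) implies (y and y)) and not y)) = 1 implies 0 = 0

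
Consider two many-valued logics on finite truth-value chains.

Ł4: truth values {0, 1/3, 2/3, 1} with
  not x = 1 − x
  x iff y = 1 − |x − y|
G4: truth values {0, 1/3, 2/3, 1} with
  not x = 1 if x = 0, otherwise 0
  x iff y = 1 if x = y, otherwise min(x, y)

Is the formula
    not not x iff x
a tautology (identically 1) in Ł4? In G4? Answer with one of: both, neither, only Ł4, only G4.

only Ł4

In Ł4: every assignment gives 1 — tautology.
In G4: at x = 1/3 the value is 1/3 — not a tautology.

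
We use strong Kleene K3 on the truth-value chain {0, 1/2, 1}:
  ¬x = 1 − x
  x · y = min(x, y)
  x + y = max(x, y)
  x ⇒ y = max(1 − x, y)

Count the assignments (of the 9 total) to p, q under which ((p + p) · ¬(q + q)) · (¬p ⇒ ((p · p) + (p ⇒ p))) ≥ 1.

1

p = 0, q = 0 ↦ 0  <
p = 0, q = 1/2 ↦ 0  <
p = 0, q = 1 ↦ 0  <
p = 1/2, q = 0 ↦ 1/2  <
p = 1/2, q = 1/2 ↦ 1/2  <
p = 1/2, q = 1 ↦ 0  <
p = 1, q = 0 ↦ 1  ≥
p = 1, q = 1/2 ↦ 1/2  <
p = 1, q = 1 ↦ 0  <
So 1 of the 9 assignments meets the threshold.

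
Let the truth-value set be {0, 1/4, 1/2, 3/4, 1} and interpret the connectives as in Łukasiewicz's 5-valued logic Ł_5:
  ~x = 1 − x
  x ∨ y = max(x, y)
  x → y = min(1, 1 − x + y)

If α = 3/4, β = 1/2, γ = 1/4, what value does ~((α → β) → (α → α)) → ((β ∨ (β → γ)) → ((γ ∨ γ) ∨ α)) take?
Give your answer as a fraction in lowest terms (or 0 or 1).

1

α → β = 3/4 → 1/2 = 3/4
α → α = 3/4 → 3/4 = 1
(α → β) → (α → α) = 3/4 → 1 = 1
~((α → β) → (α → α)) = ~1 = 0
β → γ = 1/2 → 1/4 = 3/4
β ∨ (β → γ) = 1/2 ∨ 3/4 = 3/4
γ ∨ γ = 1/4 ∨ 1/4 = 1/4
(γ ∨ γ) ∨ α = 1/4 ∨ 3/4 = 3/4
(β ∨ (β → γ)) → ((γ ∨ γ) ∨ α) = 3/4 → 3/4 = 1
~((α → β) → (α → α)) → ((β ∨ (β → γ)) → ((γ ∨ γ) ∨ α)) = 0 → 1 = 1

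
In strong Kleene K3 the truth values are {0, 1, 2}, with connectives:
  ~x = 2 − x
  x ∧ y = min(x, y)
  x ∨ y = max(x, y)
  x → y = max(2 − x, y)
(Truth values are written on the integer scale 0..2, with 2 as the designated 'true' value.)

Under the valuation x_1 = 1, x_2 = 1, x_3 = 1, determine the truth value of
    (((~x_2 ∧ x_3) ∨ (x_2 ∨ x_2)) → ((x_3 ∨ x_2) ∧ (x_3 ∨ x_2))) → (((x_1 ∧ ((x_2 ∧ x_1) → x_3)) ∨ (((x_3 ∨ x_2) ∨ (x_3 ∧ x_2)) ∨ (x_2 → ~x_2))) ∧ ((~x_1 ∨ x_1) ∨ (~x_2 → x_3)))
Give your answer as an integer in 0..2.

~x_2 = ~1 = 1
~x_2 ∧ x_3 = 1 ∧ 1 = 1
x_2 ∨ x_2 = 1 ∨ 1 = 1
(~x_2 ∧ x_3) ∨ (x_2 ∨ x_2) = 1 ∨ 1 = 1
x_3 ∨ x_2 = 1 ∨ 1 = 1
x_3 ∨ x_2 = 1 ∨ 1 = 1
(x_3 ∨ x_2) ∧ (x_3 ∨ x_2) = 1 ∧ 1 = 1
((~x_2 ∧ x_3) ∨ (x_2 ∨ x_2)) → ((x_3 ∨ x_2) ∧ (x_3 ∨ x_2)) = 1 → 1 = 1
x_2 ∧ x_1 = 1 ∧ 1 = 1
(x_2 ∧ x_1) → x_3 = 1 → 1 = 1
x_1 ∧ ((x_2 ∧ x_1) → x_3) = 1 ∧ 1 = 1
x_3 ∨ x_2 = 1 ∨ 1 = 1
x_3 ∧ x_2 = 1 ∧ 1 = 1
(x_3 ∨ x_2) ∨ (x_3 ∧ x_2) = 1 ∨ 1 = 1
~x_2 = ~1 = 1
x_2 → ~x_2 = 1 → 1 = 1
((x_3 ∨ x_2) ∨ (x_3 ∧ x_2)) ∨ (x_2 → ~x_2) = 1 ∨ 1 = 1
(x_1 ∧ ((x_2 ∧ x_1) → x_3)) ∨ (((x_3 ∨ x_2) ∨ (x_3 ∧ x_2)) ∨ (x_2 → ~x_2)) = 1 ∨ 1 = 1
~x_1 = ~1 = 1
~x_1 ∨ x_1 = 1 ∨ 1 = 1
~x_2 = ~1 = 1
~x_2 → x_3 = 1 → 1 = 1
(~x_1 ∨ x_1) ∨ (~x_2 → x_3) = 1 ∨ 1 = 1
((x_1 ∧ ((x_2 ∧ x_1) → x_3)) ∨ (((x_3 ∨ x_2) ∨ (x_3 ∧ x_2)) ∨ (x_2 → ~x_2))) ∧ ((~x_1 ∨ x_1) ∨ (~x_2 → x_3)) = 1 ∧ 1 = 1
(((~x_2 ∧ x_3) ∨ (x_2 ∨ x_2)) → ((x_3 ∨ x_2) ∧ (x_3 ∨ x_2))) → (((x_1 ∧ ((x_2 ∧ x_1) → x_3)) ∨ (((x_3 ∨ x_2) ∨ (x_3 ∧ x_2)) ∨ (x_2 → ~x_2))) ∧ ((~x_1 ∨ x_1) ∨ (~x_2 → x_3))) = 1 → 1 = 1

1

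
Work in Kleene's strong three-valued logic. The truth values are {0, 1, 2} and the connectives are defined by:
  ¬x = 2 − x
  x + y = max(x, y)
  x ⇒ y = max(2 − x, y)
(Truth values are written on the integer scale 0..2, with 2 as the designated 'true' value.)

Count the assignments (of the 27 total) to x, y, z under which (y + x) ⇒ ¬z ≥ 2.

11

value 2: 11 assignments (counts)
value 1: 11 assignments
value 0: 5 assignments
So 11 of the 27 assignments meet the threshold.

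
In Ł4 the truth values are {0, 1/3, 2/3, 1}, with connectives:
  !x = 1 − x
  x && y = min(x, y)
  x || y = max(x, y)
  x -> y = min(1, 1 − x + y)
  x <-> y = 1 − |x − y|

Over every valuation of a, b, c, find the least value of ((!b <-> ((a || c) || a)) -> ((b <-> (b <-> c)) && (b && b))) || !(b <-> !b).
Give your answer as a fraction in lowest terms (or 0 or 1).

Take a = 0, b = 1/3, c = 2/3:
!b = !1/3 = 2/3
a || c = 0 || 2/3 = 2/3
(a || c) || a = 2/3 || 0 = 2/3
!b <-> ((a || c) || a) = 2/3 <-> 2/3 = 1
b <-> c = 1/3 <-> 2/3 = 2/3
b <-> (b <-> c) = 1/3 <-> 2/3 = 2/3
b && b = 1/3 && 1/3 = 1/3
(b <-> (b <-> c)) && (b && b) = 2/3 && 1/3 = 1/3
(!b <-> ((a || c) || a)) -> ((b <-> (b <-> c)) && (b && b)) = 1 -> 1/3 = 1/3
!b = !1/3 = 2/3
b <-> !b = 1/3 <-> 2/3 = 2/3
!(b <-> !b) = !2/3 = 1/3
((!b <-> ((a || c) || a)) -> ((b <-> (b <-> c)) && (b && b))) || !(b <-> !b) = 1/3 || 1/3 = 1/3
No assignment yields a value below 1/3, so this is the minimum.

1/3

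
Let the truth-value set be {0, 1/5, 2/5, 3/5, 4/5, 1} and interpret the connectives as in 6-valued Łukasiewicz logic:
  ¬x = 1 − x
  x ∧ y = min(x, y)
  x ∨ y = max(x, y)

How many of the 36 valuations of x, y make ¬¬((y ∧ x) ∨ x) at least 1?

value 1: 6 assignments (counts)
value 4/5: 6 assignments
value 3/5: 6 assignments
value 2/5: 6 assignments
value 1/5: 6 assignments
value 0: 6 assignments
So 6 of the 36 assignments meet the threshold.

6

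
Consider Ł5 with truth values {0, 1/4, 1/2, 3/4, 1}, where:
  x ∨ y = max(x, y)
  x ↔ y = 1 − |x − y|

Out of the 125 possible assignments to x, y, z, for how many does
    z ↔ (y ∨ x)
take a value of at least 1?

25

value 1: 25 assignments (counts)
value 3/4: 40 assignments
value 1/2: 30 assignments
value 1/4: 20 assignments
value 0: 10 assignments
So 25 of the 125 assignments meet the threshold.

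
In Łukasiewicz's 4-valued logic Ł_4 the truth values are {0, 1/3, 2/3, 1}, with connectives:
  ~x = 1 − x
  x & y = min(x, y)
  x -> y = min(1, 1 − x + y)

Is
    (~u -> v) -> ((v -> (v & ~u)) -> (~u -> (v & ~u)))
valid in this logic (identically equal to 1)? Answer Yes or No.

u = 0, v = 0 ↦ 1
u = 0, v = 1/3 ↦ 1
u = 0, v = 2/3 ↦ 1
u = 0, v = 1 ↦ 1
u = 1/3, v = 0 ↦ 1
u = 1/3, v = 1/3 ↦ 1
u = 1/3, v = 2/3 ↦ 1
u = 1/3, v = 1 ↦ 1
u = 2/3, v = 0 ↦ 1
u = 2/3, v = 1/3 ↦ 1
u = 2/3, v = 2/3 ↦ 1
u = 2/3, v = 1 ↦ 1
u = 1, v = 0 ↦ 1
u = 1, v = 1/3 ↦ 1
u = 1, v = 2/3 ↦ 1
u = 1, v = 1 ↦ 1
Every assignment gives a value ≥ 1.

Yes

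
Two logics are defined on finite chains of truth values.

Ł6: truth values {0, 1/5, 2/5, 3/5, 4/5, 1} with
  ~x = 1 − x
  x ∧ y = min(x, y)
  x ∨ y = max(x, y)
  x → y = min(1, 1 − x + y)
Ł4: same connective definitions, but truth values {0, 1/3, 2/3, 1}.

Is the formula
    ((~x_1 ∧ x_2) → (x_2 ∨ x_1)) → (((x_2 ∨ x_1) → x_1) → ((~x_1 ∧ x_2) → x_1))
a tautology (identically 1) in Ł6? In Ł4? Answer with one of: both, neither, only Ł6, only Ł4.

In Ł6: every assignment gives 1 — tautology.
In Ł4: every assignment gives 1 — tautology.

both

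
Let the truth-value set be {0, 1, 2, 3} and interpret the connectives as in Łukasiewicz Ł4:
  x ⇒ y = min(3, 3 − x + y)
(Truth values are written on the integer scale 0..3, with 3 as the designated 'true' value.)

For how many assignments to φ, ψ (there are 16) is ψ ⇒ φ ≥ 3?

φ = 0, ψ = 0 ↦ 3  ≥
φ = 0, ψ = 1 ↦ 2  <
φ = 0, ψ = 2 ↦ 1  <
φ = 0, ψ = 3 ↦ 0  <
φ = 1, ψ = 0 ↦ 3  ≥
φ = 1, ψ = 1 ↦ 3  ≥
φ = 1, ψ = 2 ↦ 2  <
φ = 1, ψ = 3 ↦ 1  <
φ = 2, ψ = 0 ↦ 3  ≥
φ = 2, ψ = 1 ↦ 3  ≥
φ = 2, ψ = 2 ↦ 3  ≥
φ = 2, ψ = 3 ↦ 2  <
φ = 3, ψ = 0 ↦ 3  ≥
φ = 3, ψ = 1 ↦ 3  ≥
φ = 3, ψ = 2 ↦ 3  ≥
φ = 3, ψ = 3 ↦ 3  ≥
So 10 of the 16 assignments meet the threshold.

10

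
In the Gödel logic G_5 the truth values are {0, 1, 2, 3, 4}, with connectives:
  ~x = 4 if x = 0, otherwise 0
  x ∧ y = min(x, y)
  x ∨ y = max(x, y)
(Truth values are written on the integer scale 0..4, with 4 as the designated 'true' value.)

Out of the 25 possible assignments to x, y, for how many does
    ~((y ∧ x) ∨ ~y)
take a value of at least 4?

value 4: 4 assignments (counts)
value 0: 21 assignments
So 4 of the 25 assignments meet the threshold.

4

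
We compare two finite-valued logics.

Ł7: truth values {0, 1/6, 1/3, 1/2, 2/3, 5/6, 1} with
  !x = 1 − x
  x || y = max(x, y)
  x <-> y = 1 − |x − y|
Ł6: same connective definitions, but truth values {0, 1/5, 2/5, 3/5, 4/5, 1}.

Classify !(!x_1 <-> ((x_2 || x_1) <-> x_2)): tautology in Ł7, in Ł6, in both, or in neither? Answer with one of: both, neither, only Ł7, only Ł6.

In Ł7: at x_1 = 0, x_2 = 0 the value is 0 — not a tautology.
In Ł6: at x_1 = 0, x_2 = 0 the value is 0 — not a tautology.

neither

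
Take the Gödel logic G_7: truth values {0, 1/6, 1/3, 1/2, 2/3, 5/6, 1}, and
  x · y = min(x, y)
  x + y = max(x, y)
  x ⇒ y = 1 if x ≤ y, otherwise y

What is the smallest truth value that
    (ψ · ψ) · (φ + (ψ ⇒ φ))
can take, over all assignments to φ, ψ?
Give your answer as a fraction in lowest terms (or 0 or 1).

0

Take φ = 0, ψ = 0:
ψ · ψ = 0 · 0 = 0
ψ ⇒ φ = 0 ⇒ 0 = 1
φ + (ψ ⇒ φ) = 0 + 1 = 1
(ψ · ψ) · (φ + (ψ ⇒ φ)) = 0 · 1 = 0
No assignment yields a value below 0, so this is the minimum.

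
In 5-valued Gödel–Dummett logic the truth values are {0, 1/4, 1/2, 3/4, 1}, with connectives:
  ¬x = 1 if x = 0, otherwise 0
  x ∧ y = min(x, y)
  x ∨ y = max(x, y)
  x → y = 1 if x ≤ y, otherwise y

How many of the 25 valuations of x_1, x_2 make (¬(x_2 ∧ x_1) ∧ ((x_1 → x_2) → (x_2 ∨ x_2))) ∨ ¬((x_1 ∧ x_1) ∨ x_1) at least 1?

value 1: 9 assignments (counts)
value 0: 16 assignments
So 9 of the 25 assignments meet the threshold.

9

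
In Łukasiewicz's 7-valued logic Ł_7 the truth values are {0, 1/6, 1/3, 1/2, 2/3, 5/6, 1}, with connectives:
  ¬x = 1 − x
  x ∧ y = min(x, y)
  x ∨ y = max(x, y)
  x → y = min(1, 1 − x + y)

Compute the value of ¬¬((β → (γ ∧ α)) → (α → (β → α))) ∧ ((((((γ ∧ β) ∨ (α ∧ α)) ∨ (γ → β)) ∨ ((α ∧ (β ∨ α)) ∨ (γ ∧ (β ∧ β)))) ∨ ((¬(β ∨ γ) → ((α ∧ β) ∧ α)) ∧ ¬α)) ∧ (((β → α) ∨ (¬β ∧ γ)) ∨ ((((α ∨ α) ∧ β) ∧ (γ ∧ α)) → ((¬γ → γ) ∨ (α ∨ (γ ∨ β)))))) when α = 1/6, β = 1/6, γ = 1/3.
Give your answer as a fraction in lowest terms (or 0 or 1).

γ ∧ α = 1/3 ∧ 1/6 = 1/6
β → (γ ∧ α) = 1/6 → 1/6 = 1
β → α = 1/6 → 1/6 = 1
α → (β → α) = 1/6 → 1 = 1
(β → (γ ∧ α)) → (α → (β → α)) = 1 → 1 = 1
¬((β → (γ ∧ α)) → (α → (β → α))) = ¬1 = 0
¬¬((β → (γ ∧ α)) → (α → (β → α))) = ¬0 = 1
γ ∧ β = 1/3 ∧ 1/6 = 1/6
α ∧ α = 1/6 ∧ 1/6 = 1/6
(γ ∧ β) ∨ (α ∧ α) = 1/6 ∨ 1/6 = 1/6
γ → β = 1/3 → 1/6 = 5/6
((γ ∧ β) ∨ (α ∧ α)) ∨ (γ → β) = 1/6 ∨ 5/6 = 5/6
β ∨ α = 1/6 ∨ 1/6 = 1/6
α ∧ (β ∨ α) = 1/6 ∧ 1/6 = 1/6
β ∧ β = 1/6 ∧ 1/6 = 1/6
γ ∧ (β ∧ β) = 1/3 ∧ 1/6 = 1/6
(α ∧ (β ∨ α)) ∨ (γ ∧ (β ∧ β)) = 1/6 ∨ 1/6 = 1/6
(((γ ∧ β) ∨ (α ∧ α)) ∨ (γ → β)) ∨ ((α ∧ (β ∨ α)) ∨ (γ ∧ (β ∧ β))) = 5/6 ∨ 1/6 = 5/6
β ∨ γ = 1/6 ∨ 1/3 = 1/3
¬(β ∨ γ) = ¬1/3 = 2/3
α ∧ β = 1/6 ∧ 1/6 = 1/6
(α ∧ β) ∧ α = 1/6 ∧ 1/6 = 1/6
¬(β ∨ γ) → ((α ∧ β) ∧ α) = 2/3 → 1/6 = 1/2
¬α = ¬1/6 = 5/6
(¬(β ∨ γ) → ((α ∧ β) ∧ α)) ∧ ¬α = 1/2 ∧ 5/6 = 1/2
((((γ ∧ β) ∨ (α ∧ α)) ∨ (γ → β)) ∨ ((α ∧ (β ∨ α)) ∨ (γ ∧ (β ∧ β)))) ∨ ((¬(β ∨ γ) → ((α ∧ β) ∧ α)) ∧ ¬α) = 5/6 ∨ 1/2 = 5/6
β → α = 1/6 → 1/6 = 1
¬β = ¬1/6 = 5/6
¬β ∧ γ = 5/6 ∧ 1/3 = 1/3
(β → α) ∨ (¬β ∧ γ) = 1 ∨ 1/3 = 1
α ∨ α = 1/6 ∨ 1/6 = 1/6
(α ∨ α) ∧ β = 1/6 ∧ 1/6 = 1/6
γ ∧ α = 1/3 ∧ 1/6 = 1/6
((α ∨ α) ∧ β) ∧ (γ ∧ α) = 1/6 ∧ 1/6 = 1/6
¬γ = ¬1/3 = 2/3
¬γ → γ = 2/3 → 1/3 = 2/3
γ ∨ β = 1/3 ∨ 1/6 = 1/3
α ∨ (γ ∨ β) = 1/6 ∨ 1/3 = 1/3
(¬γ → γ) ∨ (α ∨ (γ ∨ β)) = 2/3 ∨ 1/3 = 2/3
(((α ∨ α) ∧ β) ∧ (γ ∧ α)) → ((¬γ → γ) ∨ (α ∨ (γ ∨ β))) = 1/6 → 2/3 = 1
((β → α) ∨ (¬β ∧ γ)) ∨ ((((α ∨ α) ∧ β) ∧ (γ ∧ α)) → ((¬γ → γ) ∨ (α ∨ (γ ∨ β)))) = 1 ∨ 1 = 1
(((((γ ∧ β) ∨ (α ∧ α)) ∨ (γ → β)) ∨ ((α ∧ (β ∨ α)) ∨ (γ ∧ (β ∧ β)))) ∨ ((¬(β ∨ γ) → ((α ∧ β) ∧ α)) ∧ ¬α)) ∧ (((β → α) ∨ (¬β ∧ γ)) ∨ ((((α ∨ α) ∧ β) ∧ (γ ∧ α)) → ((¬γ → γ) ∨ (α ∨ (γ ∨ β))))) = 5/6 ∧ 1 = 5/6
¬¬((β → (γ ∧ α)) → (α → (β → α))) ∧ ((((((γ ∧ β) ∨ (α ∧ α)) ∨ (γ → β)) ∨ ((α ∧ (β ∨ α)) ∨ (γ ∧ (β ∧ β)))) ∨ ((¬(β ∨ γ) → ((α ∧ β) ∧ α)) ∧ ¬α)) ∧ (((β → α) ∨ (¬β ∧ γ)) ∨ ((((α ∨ α) ∧ β) ∧ (γ ∧ α)) → ((¬γ → γ) ∨ (α ∨ (γ ∨ β)))))) = 1 ∧ 5/6 = 5/6

5/6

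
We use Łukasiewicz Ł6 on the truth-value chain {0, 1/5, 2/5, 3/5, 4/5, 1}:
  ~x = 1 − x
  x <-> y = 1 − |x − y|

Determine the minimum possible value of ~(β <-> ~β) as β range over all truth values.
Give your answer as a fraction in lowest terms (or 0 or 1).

Take β = 2/5:
~β = ~2/5 = 3/5
β <-> ~β = 2/5 <-> 3/5 = 4/5
~(β <-> ~β) = ~4/5 = 1/5
No assignment yields a value below 1/5, so this is the minimum.

1/5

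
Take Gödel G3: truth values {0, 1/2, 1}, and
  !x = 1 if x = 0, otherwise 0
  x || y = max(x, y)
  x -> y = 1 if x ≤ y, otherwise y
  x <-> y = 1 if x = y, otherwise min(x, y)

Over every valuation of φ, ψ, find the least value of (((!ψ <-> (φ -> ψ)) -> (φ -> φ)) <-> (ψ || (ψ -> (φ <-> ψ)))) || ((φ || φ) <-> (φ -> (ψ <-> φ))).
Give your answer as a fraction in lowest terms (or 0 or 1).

1/2

Take φ = 0, ψ = 1/2:
!ψ = !1/2 = 0
φ -> ψ = 0 -> 1/2 = 1
!ψ <-> (φ -> ψ) = 0 <-> 1 = 0
φ -> φ = 0 -> 0 = 1
(!ψ <-> (φ -> ψ)) -> (φ -> φ) = 0 -> 1 = 1
φ <-> ψ = 0 <-> 1/2 = 0
ψ -> (φ <-> ψ) = 1/2 -> 0 = 0
ψ || (ψ -> (φ <-> ψ)) = 1/2 || 0 = 1/2
((!ψ <-> (φ -> ψ)) -> (φ -> φ)) <-> (ψ || (ψ -> (φ <-> ψ))) = 1 <-> 1/2 = 1/2
φ || φ = 0 || 0 = 0
ψ <-> φ = 1/2 <-> 0 = 0
φ -> (ψ <-> φ) = 0 -> 0 = 1
(φ || φ) <-> (φ -> (ψ <-> φ)) = 0 <-> 1 = 0
(((!ψ <-> (φ -> ψ)) -> (φ -> φ)) <-> (ψ || (ψ -> (φ <-> ψ)))) || ((φ || φ) <-> (φ -> (ψ <-> φ))) = 1/2 || 0 = 1/2
No assignment yields a value below 1/2, so this is the minimum.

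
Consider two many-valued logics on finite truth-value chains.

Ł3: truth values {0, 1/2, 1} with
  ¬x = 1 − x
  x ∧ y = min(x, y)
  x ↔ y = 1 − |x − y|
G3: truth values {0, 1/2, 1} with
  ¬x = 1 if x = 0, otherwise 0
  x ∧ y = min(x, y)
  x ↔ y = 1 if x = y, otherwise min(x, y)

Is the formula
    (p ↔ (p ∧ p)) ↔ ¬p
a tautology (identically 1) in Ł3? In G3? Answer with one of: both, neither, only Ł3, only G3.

In Ł3: at p = 1/2 the value is 1/2 — not a tautology.
In G3: at p = 1/2 the value is 0 — not a tautology.

neither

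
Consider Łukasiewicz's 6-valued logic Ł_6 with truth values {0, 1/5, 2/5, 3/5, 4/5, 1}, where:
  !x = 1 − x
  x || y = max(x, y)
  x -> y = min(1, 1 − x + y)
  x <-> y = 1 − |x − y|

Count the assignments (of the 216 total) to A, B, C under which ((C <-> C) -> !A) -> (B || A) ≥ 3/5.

value 1: 144 assignments (counts)
value 4/5: 30 assignments (counts)
value 3/5: 12 assignments (counts)
value 2/5: 18 assignments
value 1/5: 6 assignments
value 0: 6 assignments
So 186 of the 216 assignments meet the threshold.

186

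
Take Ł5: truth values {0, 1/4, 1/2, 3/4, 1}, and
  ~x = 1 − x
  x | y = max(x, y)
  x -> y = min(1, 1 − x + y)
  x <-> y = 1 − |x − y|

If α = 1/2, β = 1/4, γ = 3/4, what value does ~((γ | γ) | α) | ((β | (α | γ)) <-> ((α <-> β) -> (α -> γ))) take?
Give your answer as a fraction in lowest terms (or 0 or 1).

3/4

γ | γ = 3/4 | 3/4 = 3/4
(γ | γ) | α = 3/4 | 1/2 = 3/4
~((γ | γ) | α) = ~3/4 = 1/4
α | γ = 1/2 | 3/4 = 3/4
β | (α | γ) = 1/4 | 3/4 = 3/4
α <-> β = 1/2 <-> 1/4 = 3/4
α -> γ = 1/2 -> 3/4 = 1
(α <-> β) -> (α -> γ) = 3/4 -> 1 = 1
(β | (α | γ)) <-> ((α <-> β) -> (α -> γ)) = 3/4 <-> 1 = 3/4
~((γ | γ) | α) | ((β | (α | γ)) <-> ((α <-> β) -> (α -> γ))) = 1/4 | 3/4 = 3/4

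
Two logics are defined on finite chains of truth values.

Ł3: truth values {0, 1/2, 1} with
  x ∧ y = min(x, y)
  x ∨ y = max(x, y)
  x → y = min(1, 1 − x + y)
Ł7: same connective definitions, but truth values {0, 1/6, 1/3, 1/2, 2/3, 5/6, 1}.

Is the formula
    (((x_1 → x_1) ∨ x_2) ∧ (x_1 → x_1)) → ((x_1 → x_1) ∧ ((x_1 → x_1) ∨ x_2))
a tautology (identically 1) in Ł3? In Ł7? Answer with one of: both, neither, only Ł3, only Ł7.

both

In Ł3: every assignment gives 1 — tautology.
In Ł7: every assignment gives 1 — tautology.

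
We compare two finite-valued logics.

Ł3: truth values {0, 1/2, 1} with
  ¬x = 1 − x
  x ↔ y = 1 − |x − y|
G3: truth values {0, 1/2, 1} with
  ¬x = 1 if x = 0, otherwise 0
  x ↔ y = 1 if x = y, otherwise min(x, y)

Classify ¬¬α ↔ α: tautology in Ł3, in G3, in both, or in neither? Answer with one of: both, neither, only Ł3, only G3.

In Ł3: every assignment gives 1 — tautology.
In G3: at α = 1/2 the value is 1/2 — not a tautology.

only Ł3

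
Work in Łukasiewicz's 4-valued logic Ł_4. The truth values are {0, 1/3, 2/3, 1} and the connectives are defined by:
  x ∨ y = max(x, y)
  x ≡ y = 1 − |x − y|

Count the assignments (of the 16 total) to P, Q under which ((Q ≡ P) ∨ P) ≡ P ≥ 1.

P = 0, Q = 0 ↦ 0  <
P = 0, Q = 1/3 ↦ 1/3  <
P = 0, Q = 2/3 ↦ 2/3  <
P = 0, Q = 1 ↦ 1  ≥
P = 1/3, Q = 0 ↦ 2/3  <
P = 1/3, Q = 1/3 ↦ 1/3  <
P = 1/3, Q = 2/3 ↦ 2/3  <
P = 1/3, Q = 1 ↦ 1  ≥
P = 2/3, Q = 0 ↦ 1  ≥
P = 2/3, Q = 1/3 ↦ 1  ≥
P = 2/3, Q = 2/3 ↦ 2/3  <
P = 2/3, Q = 1 ↦ 1  ≥
P = 1, Q = 0 ↦ 1  ≥
P = 1, Q = 1/3 ↦ 1  ≥
P = 1, Q = 2/3 ↦ 1  ≥
P = 1, Q = 1 ↦ 1  ≥
So 9 of the 16 assignments meet the threshold.

9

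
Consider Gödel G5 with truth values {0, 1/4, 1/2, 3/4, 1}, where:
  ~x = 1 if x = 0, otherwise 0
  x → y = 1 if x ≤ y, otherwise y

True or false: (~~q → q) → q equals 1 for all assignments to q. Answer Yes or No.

Counterexample: take q = 0.
~q = ~0 = 1
~~q = ~1 = 0
~~q → q = 0 → 0 = 1
(~~q → q) → q = 1 → 0 = 0
This gives 0 ≠ 1.

No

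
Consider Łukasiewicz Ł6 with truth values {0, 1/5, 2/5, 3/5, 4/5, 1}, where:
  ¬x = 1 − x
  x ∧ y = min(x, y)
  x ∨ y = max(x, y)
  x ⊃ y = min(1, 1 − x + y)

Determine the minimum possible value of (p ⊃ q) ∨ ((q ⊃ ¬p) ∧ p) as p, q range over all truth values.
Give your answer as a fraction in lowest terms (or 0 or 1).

3/5

Take p = 2/5, q = 0:
p ⊃ q = 2/5 ⊃ 0 = 3/5
¬p = ¬2/5 = 3/5
q ⊃ ¬p = 0 ⊃ 3/5 = 1
(q ⊃ ¬p) ∧ p = 1 ∧ 2/5 = 2/5
(p ⊃ q) ∨ ((q ⊃ ¬p) ∧ p) = 3/5 ∨ 2/5 = 3/5
No assignment yields a value below 3/5, so this is the minimum.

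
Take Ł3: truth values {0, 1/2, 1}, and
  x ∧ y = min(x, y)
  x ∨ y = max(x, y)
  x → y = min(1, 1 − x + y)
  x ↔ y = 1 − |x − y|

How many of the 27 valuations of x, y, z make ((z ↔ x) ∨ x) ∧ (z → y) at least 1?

value 1: 11 assignments (counts)
value 1/2: 11 assignments
value 0: 5 assignments
So 11 of the 27 assignments meet the threshold.

11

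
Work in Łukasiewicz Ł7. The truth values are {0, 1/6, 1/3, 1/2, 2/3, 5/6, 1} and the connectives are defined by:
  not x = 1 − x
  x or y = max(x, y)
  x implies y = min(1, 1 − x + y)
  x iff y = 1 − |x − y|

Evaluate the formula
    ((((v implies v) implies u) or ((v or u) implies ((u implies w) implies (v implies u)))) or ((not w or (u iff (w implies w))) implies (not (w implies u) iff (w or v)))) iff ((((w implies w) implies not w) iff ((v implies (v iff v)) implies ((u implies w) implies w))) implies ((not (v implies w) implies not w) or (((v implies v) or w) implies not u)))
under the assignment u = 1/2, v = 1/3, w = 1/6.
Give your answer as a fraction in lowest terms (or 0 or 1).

1

v implies v = 1/3 implies 1/3 = 1
(v implies v) implies u = 1 implies 1/2 = 1/2
v or u = 1/3 or 1/2 = 1/2
u implies w = 1/2 implies 1/6 = 2/3
v implies u = 1/3 implies 1/2 = 1
(u implies w) implies (v implies u) = 2/3 implies 1 = 1
(v or u) implies ((u implies w) implies (v implies u)) = 1/2 implies 1 = 1
((v implies v) implies u) or ((v or u) implies ((u implies w) implies (v implies u))) = 1/2 or 1 = 1
not w = not 1/6 = 5/6
w implies w = 1/6 implies 1/6 = 1
u iff (w implies w) = 1/2 iff 1 = 1/2
not w or (u iff (w implies w)) = 5/6 or 1/2 = 5/6
w implies u = 1/6 implies 1/2 = 1
not (w implies u) = not 1 = 0
w or v = 1/6 or 1/3 = 1/3
not (w implies u) iff (w or v) = 0 iff 1/3 = 2/3
(not w or (u iff (w implies w))) implies (not (w implies u) iff (w or v)) = 5/6 implies 2/3 = 5/6
(((v implies v) implies u) or ((v or u) implies ((u implies w) implies (v implies u)))) or ((not w or (u iff (w implies w))) implies (not (w implies u) iff (w or v))) = 1 or 5/6 = 1
w implies w = 1/6 implies 1/6 = 1
not w = not 1/6 = 5/6
(w implies w) implies not w = 1 implies 5/6 = 5/6
v iff v = 1/3 iff 1/3 = 1
v implies (v iff v) = 1/3 implies 1 = 1
u implies w = 1/2 implies 1/6 = 2/3
(u implies w) implies w = 2/3 implies 1/6 = 1/2
(v implies (v iff v)) implies ((u implies w) implies w) = 1 implies 1/2 = 1/2
((w implies w) implies not w) iff ((v implies (v iff v)) implies ((u implies w) implies w)) = 5/6 iff 1/2 = 2/3
v implies w = 1/3 implies 1/6 = 5/6
not (v implies w) = not 5/6 = 1/6
not w = not 1/6 = 5/6
not (v implies w) implies not w = 1/6 implies 5/6 = 1
v implies v = 1/3 implies 1/3 = 1
(v implies v) or w = 1 or 1/6 = 1
not u = not 1/2 = 1/2
((v implies v) or w) implies not u = 1 implies 1/2 = 1/2
(not (v implies w) implies not w) or (((v implies v) or w) implies not u) = 1 or 1/2 = 1
(((w implies w) implies not w) iff ((v implies (v iff v)) implies ((u implies w) implies w))) implies ((not (v implies w) implies not w) or (((v implies v) or w) implies not u)) = 2/3 implies 1 = 1
((((v implies v) implies u) or ((v or u) implies ((u implies w) implies (v implies u)))) or ((not w or (u iff (w implies w))) implies (not (w implies u) iff (w or v)))) iff ((((w implies w) implies not w) iff ((v implies (v iff v)) implies ((u implies w) implies w))) implies ((not (v implies w) implies not w) or (((v implies v) or w) implies not u))) = 1 iff 1 = 1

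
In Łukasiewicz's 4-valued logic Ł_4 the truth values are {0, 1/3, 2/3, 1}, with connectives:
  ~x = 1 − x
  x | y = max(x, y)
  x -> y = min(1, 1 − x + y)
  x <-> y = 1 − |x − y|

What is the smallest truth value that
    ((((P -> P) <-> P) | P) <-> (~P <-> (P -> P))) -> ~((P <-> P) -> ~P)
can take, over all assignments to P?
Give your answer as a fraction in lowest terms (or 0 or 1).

2/3

Take P = 1/3:
P -> P = 1/3 -> 1/3 = 1
(P -> P) <-> P = 1 <-> 1/3 = 1/3
((P -> P) <-> P) | P = 1/3 | 1/3 = 1/3
~P = ~1/3 = 2/3
P -> P = 1/3 -> 1/3 = 1
~P <-> (P -> P) = 2/3 <-> 1 = 2/3
(((P -> P) <-> P) | P) <-> (~P <-> (P -> P)) = 1/3 <-> 2/3 = 2/3
P <-> P = 1/3 <-> 1/3 = 1
~P = ~1/3 = 2/3
(P <-> P) -> ~P = 1 -> 2/3 = 2/3
~((P <-> P) -> ~P) = ~2/3 = 1/3
((((P -> P) <-> P) | P) <-> (~P <-> (P -> P))) -> ~((P <-> P) -> ~P) = 2/3 -> 1/3 = 2/3
No assignment yields a value below 2/3, so this is the minimum.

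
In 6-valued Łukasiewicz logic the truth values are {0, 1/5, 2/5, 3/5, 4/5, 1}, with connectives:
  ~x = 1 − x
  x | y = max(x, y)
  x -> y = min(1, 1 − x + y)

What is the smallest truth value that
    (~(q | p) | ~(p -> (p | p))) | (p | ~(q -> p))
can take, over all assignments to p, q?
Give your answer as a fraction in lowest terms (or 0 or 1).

2/5

Take p = 1/5, q = 3/5:
q | p = 3/5 | 1/5 = 3/5
~(q | p) = ~3/5 = 2/5
p | p = 1/5 | 1/5 = 1/5
p -> (p | p) = 1/5 -> 1/5 = 1
~(p -> (p | p)) = ~1 = 0
~(q | p) | ~(p -> (p | p)) = 2/5 | 0 = 2/5
q -> p = 3/5 -> 1/5 = 3/5
~(q -> p) = ~3/5 = 2/5
p | ~(q -> p) = 1/5 | 2/5 = 2/5
(~(q | p) | ~(p -> (p | p))) | (p | ~(q -> p)) = 2/5 | 2/5 = 2/5
No assignment yields a value below 2/5, so this is the minimum.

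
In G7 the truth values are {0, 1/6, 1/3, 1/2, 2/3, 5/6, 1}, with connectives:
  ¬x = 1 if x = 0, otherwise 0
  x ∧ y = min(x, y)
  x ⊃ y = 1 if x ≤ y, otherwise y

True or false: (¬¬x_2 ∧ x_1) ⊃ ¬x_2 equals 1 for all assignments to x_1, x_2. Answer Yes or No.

No

Counterexample: take x_1 = 1/6, x_2 = 1/6.
¬x_2 = ¬1/6 = 0
¬¬x_2 = ¬0 = 1
¬¬x_2 ∧ x_1 = 1 ∧ 1/6 = 1/6
¬x_2 = ¬1/6 = 0
(¬¬x_2 ∧ x_1) ⊃ ¬x_2 = 1/6 ⊃ 0 = 0
This gives 0 ≠ 1.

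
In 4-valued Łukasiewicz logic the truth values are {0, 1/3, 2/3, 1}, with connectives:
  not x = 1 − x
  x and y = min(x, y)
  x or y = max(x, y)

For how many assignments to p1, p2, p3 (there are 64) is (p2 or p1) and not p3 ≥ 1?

7

value 1: 7 assignments (counts)
value 2/3: 17 assignments
value 1/3: 21 assignments
value 0: 19 assignments
So 7 of the 64 assignments meet the threshold.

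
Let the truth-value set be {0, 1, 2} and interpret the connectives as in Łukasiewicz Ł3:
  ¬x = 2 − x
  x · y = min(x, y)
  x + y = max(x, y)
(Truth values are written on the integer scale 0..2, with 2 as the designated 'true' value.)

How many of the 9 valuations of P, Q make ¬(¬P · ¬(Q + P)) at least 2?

P = 0, Q = 0 ↦ 0  <
P = 0, Q = 1 ↦ 1  <
P = 0, Q = 2 ↦ 2  ≥
P = 1, Q = 0 ↦ 1  <
P = 1, Q = 1 ↦ 1  <
P = 1, Q = 2 ↦ 2  ≥
P = 2, Q = 0 ↦ 2  ≥
P = 2, Q = 1 ↦ 2  ≥
P = 2, Q = 2 ↦ 2  ≥
So 5 of the 9 assignments meet the threshold.

5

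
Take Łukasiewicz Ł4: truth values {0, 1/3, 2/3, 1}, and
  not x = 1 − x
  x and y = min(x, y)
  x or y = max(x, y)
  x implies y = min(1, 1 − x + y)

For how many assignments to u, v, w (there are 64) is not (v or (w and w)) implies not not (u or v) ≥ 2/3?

value 1: 54 assignments (counts)
value 2/3: 7 assignments (counts)
value 1/3: 2 assignments
value 0: 1 assignment
So 61 of the 64 assignments meet the threshold.

61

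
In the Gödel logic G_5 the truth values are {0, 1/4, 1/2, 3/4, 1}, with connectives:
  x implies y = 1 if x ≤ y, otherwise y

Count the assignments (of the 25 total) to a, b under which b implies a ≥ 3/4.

value 1: 15 assignments (counts)
value 3/4: 1 assignment (counts)
value 1/2: 2 assignments
value 1/4: 3 assignments
value 0: 4 assignments
So 16 of the 25 assignments meet the threshold.

16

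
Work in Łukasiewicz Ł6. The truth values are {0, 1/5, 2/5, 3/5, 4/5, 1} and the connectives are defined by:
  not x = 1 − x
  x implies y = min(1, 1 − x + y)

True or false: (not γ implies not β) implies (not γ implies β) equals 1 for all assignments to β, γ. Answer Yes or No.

No

Counterexample: take β = 0, γ = 0.
not γ = not 0 = 1
not β = not 0 = 1
not γ implies not β = 1 implies 1 = 1
not γ = not 0 = 1
not γ implies β = 1 implies 0 = 0
(not γ implies not β) implies (not γ implies β) = 1 implies 0 = 0
This gives 0 ≠ 1.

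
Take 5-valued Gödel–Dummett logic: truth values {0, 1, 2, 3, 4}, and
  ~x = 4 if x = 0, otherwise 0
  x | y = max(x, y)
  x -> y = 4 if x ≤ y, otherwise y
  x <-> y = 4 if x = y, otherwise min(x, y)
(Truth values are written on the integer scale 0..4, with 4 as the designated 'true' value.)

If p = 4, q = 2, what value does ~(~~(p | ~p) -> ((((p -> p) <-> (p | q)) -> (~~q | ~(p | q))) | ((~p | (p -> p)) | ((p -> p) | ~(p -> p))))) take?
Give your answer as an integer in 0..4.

~p = ~4 = 0
p | ~p = 4 | 0 = 4
~(p | ~p) = ~4 = 0
~~(p | ~p) = ~0 = 4
p -> p = 4 -> 4 = 4
p | q = 4 | 2 = 4
(p -> p) <-> (p | q) = 4 <-> 4 = 4
~q = ~2 = 0
~~q = ~0 = 4
p | q = 4 | 2 = 4
~(p | q) = ~4 = 0
~~q | ~(p | q) = 4 | 0 = 4
((p -> p) <-> (p | q)) -> (~~q | ~(p | q)) = 4 -> 4 = 4
~p = ~4 = 0
p -> p = 4 -> 4 = 4
~p | (p -> p) = 0 | 4 = 4
p -> p = 4 -> 4 = 4
p -> p = 4 -> 4 = 4
~(p -> p) = ~4 = 0
(p -> p) | ~(p -> p) = 4 | 0 = 4
(~p | (p -> p)) | ((p -> p) | ~(p -> p)) = 4 | 4 = 4
(((p -> p) <-> (p | q)) -> (~~q | ~(p | q))) | ((~p | (p -> p)) | ((p -> p) | ~(p -> p))) = 4 | 4 = 4
~~(p | ~p) -> ((((p -> p) <-> (p | q)) -> (~~q | ~(p | q))) | ((~p | (p -> p)) | ((p -> p) | ~(p -> p)))) = 4 -> 4 = 4
~(~~(p | ~p) -> ((((p -> p) <-> (p | q)) -> (~~q | ~(p | q))) | ((~p | (p -> p)) | ((p -> p) | ~(p -> p))))) = ~4 = 0

0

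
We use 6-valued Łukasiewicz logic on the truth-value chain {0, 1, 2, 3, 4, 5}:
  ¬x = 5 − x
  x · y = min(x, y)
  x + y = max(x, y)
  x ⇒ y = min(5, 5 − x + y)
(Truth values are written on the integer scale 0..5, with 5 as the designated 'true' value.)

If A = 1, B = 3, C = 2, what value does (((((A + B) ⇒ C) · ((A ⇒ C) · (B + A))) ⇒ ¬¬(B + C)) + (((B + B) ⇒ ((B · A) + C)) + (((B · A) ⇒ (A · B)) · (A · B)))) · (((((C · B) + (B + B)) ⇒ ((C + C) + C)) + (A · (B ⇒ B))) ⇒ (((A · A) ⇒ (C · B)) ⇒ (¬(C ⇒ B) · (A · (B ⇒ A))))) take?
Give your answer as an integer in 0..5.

1

A + B = 1 + 3 = 3
(A + B) ⇒ C = 3 ⇒ 2 = 4
A ⇒ C = 1 ⇒ 2 = 5
B + A = 3 + 1 = 3
(A ⇒ C) · (B + A) = 5 · 3 = 3
((A + B) ⇒ C) · ((A ⇒ C) · (B + A)) = 4 · 3 = 3
B + C = 3 + 2 = 3
¬(B + C) = ¬3 = 2
¬¬(B + C) = ¬2 = 3
(((A + B) ⇒ C) · ((A ⇒ C) · (B + A))) ⇒ ¬¬(B + C) = 3 ⇒ 3 = 5
B + B = 3 + 3 = 3
B · A = 3 · 1 = 1
(B · A) + C = 1 + 2 = 2
(B + B) ⇒ ((B · A) + C) = 3 ⇒ 2 = 4
B · A = 3 · 1 = 1
A · B = 1 · 3 = 1
(B · A) ⇒ (A · B) = 1 ⇒ 1 = 5
A · B = 1 · 3 = 1
((B · A) ⇒ (A · B)) · (A · B) = 5 · 1 = 1
((B + B) ⇒ ((B · A) + C)) + (((B · A) ⇒ (A · B)) · (A · B)) = 4 + 1 = 4
((((A + B) ⇒ C) · ((A ⇒ C) · (B + A))) ⇒ ¬¬(B + C)) + (((B + B) ⇒ ((B · A) + C)) + (((B · A) ⇒ (A · B)) · (A · B))) = 5 + 4 = 5
C · B = 2 · 3 = 2
B + B = 3 + 3 = 3
(C · B) + (B + B) = 2 + 3 = 3
C + C = 2 + 2 = 2
(C + C) + C = 2 + 2 = 2
((C · B) + (B + B)) ⇒ ((C + C) + C) = 3 ⇒ 2 = 4
B ⇒ B = 3 ⇒ 3 = 5
A · (B ⇒ B) = 1 · 5 = 1
(((C · B) + (B + B)) ⇒ ((C + C) + C)) + (A · (B ⇒ B)) = 4 + 1 = 4
A · A = 1 · 1 = 1
C · B = 2 · 3 = 2
(A · A) ⇒ (C · B) = 1 ⇒ 2 = 5
C ⇒ B = 2 ⇒ 3 = 5
¬(C ⇒ B) = ¬5 = 0
B ⇒ A = 3 ⇒ 1 = 3
A · (B ⇒ A) = 1 · 3 = 1
¬(C ⇒ B) · (A · (B ⇒ A)) = 0 · 1 = 0
((A · A) ⇒ (C · B)) ⇒ (¬(C ⇒ B) · (A · (B ⇒ A))) = 5 ⇒ 0 = 0
((((C · B) + (B + B)) ⇒ ((C + C) + C)) + (A · (B ⇒ B))) ⇒ (((A · A) ⇒ (C · B)) ⇒ (¬(C ⇒ B) · (A · (B ⇒ A)))) = 4 ⇒ 0 = 1
(((((A + B) ⇒ C) · ((A ⇒ C) · (B + A))) ⇒ ¬¬(B + C)) + (((B + B) ⇒ ((B · A) + C)) + (((B · A) ⇒ (A · B)) · (A · B)))) · (((((C · B) + (B + B)) ⇒ ((C + C) + C)) + (A · (B ⇒ B))) ⇒ (((A · A) ⇒ (C · B)) ⇒ (¬(C ⇒ B) · (A · (B ⇒ A))))) = 5 · 1 = 1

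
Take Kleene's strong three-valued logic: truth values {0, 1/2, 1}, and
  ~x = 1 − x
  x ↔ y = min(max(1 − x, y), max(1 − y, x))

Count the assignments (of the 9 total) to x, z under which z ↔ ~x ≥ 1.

2

x = 0, z = 0 ↦ 0  <
x = 0, z = 1/2 ↦ 1/2  <
x = 0, z = 1 ↦ 1  ≥
x = 1/2, z = 0 ↦ 1/2  <
x = 1/2, z = 1/2 ↦ 1/2  <
x = 1/2, z = 1 ↦ 1/2  <
x = 1, z = 0 ↦ 1  ≥
x = 1, z = 1/2 ↦ 1/2  <
x = 1, z = 1 ↦ 0  <
So 2 of the 9 assignments meet the threshold.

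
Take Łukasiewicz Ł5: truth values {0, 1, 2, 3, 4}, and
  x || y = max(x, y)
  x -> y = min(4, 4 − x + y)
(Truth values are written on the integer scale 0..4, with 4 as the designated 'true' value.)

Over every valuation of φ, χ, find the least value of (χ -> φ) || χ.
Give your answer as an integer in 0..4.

2

Take φ = 0, χ = 2:
χ -> φ = 2 -> 0 = 2
(χ -> φ) || χ = 2 || 2 = 2
No assignment yields a value below 2, so this is the minimum.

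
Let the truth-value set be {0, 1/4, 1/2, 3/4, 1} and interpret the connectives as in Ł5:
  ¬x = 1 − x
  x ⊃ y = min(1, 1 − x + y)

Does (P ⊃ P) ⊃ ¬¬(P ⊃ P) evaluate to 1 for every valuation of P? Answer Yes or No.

Yes

P = 0 ↦ 1
P = 1/4 ↦ 1
P = 1/2 ↦ 1
P = 3/4 ↦ 1
P = 1 ↦ 1
Every assignment gives a value ≥ 1.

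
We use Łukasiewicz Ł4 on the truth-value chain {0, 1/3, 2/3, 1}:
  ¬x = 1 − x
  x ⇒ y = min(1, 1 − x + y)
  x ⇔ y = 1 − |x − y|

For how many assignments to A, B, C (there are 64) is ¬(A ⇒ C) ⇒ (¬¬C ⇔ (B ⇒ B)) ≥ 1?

48

value 1: 48 assignments (counts)
value 2/3: 8 assignments
value 1/3: 4 assignments
value 0: 4 assignments
So 48 of the 64 assignments meet the threshold.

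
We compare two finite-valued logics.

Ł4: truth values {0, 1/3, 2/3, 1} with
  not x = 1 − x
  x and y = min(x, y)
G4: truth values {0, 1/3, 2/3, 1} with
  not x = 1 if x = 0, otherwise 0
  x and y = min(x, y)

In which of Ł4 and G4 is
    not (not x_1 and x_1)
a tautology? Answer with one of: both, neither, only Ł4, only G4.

only G4

In Ł4: at x_1 = 1/3 the value is 2/3 — not a tautology.
In G4: every assignment gives 1 — tautology.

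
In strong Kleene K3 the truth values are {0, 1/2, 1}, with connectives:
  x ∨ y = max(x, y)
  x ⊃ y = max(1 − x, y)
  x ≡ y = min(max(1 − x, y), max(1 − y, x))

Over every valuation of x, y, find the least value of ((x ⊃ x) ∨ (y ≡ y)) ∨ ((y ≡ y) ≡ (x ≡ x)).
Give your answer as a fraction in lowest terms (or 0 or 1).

Take x = 1/2, y = 1/2:
x ⊃ x = 1/2 ⊃ 1/2 = 1/2
y ≡ y = 1/2 ≡ 1/2 = 1/2
(x ⊃ x) ∨ (y ≡ y) = 1/2 ∨ 1/2 = 1/2
y ≡ y = 1/2 ≡ 1/2 = 1/2
x ≡ x = 1/2 ≡ 1/2 = 1/2
(y ≡ y) ≡ (x ≡ x) = 1/2 ≡ 1/2 = 1/2
((x ⊃ x) ∨ (y ≡ y)) ∨ ((y ≡ y) ≡ (x ≡ x)) = 1/2 ∨ 1/2 = 1/2
No assignment yields a value below 1/2, so this is the minimum.

1/2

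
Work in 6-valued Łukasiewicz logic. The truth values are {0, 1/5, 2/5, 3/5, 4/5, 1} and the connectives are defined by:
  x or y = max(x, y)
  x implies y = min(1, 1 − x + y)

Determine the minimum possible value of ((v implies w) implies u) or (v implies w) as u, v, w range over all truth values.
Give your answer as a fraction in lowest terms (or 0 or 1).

Take u = 0, v = 2/5, w = 0:
v implies w = 2/5 implies 0 = 3/5
(v implies w) implies u = 3/5 implies 0 = 2/5
v implies w = 2/5 implies 0 = 3/5
((v implies w) implies u) or (v implies w) = 2/5 or 3/5 = 3/5
No assignment yields a value below 3/5, so this is the minimum.

3/5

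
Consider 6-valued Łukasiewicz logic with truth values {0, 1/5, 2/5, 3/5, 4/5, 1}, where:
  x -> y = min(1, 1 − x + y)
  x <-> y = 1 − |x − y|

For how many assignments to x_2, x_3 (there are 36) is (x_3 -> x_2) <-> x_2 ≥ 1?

value 1: 11 assignments (counts)
value 4/5: 9 assignments
value 3/5: 7 assignments
value 2/5: 5 assignments
value 1/5: 3 assignments
value 0: 1 assignment
So 11 of the 36 assignments meet the threshold.

11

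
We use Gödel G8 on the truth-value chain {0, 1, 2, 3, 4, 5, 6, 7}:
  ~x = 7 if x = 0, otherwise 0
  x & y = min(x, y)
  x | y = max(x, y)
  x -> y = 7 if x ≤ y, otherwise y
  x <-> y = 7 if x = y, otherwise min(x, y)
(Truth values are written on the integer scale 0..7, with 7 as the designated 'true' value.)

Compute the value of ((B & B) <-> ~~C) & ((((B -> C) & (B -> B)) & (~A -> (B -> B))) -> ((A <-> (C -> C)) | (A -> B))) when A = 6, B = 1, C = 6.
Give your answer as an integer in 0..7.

1

B & B = 1 & 1 = 1
~C = ~6 = 0
~~C = ~0 = 7
(B & B) <-> ~~C = 1 <-> 7 = 1
B -> C = 1 -> 6 = 7
B -> B = 1 -> 1 = 7
(B -> C) & (B -> B) = 7 & 7 = 7
~A = ~6 = 0
B -> B = 1 -> 1 = 7
~A -> (B -> B) = 0 -> 7 = 7
((B -> C) & (B -> B)) & (~A -> (B -> B)) = 7 & 7 = 7
C -> C = 6 -> 6 = 7
A <-> (C -> C) = 6 <-> 7 = 6
A -> B = 6 -> 1 = 1
(A <-> (C -> C)) | (A -> B) = 6 | 1 = 6
(((B -> C) & (B -> B)) & (~A -> (B -> B))) -> ((A <-> (C -> C)) | (A -> B)) = 7 -> 6 = 6
((B & B) <-> ~~C) & ((((B -> C) & (B -> B)) & (~A -> (B -> B))) -> ((A <-> (C -> C)) | (A -> B))) = 1 & 6 = 1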